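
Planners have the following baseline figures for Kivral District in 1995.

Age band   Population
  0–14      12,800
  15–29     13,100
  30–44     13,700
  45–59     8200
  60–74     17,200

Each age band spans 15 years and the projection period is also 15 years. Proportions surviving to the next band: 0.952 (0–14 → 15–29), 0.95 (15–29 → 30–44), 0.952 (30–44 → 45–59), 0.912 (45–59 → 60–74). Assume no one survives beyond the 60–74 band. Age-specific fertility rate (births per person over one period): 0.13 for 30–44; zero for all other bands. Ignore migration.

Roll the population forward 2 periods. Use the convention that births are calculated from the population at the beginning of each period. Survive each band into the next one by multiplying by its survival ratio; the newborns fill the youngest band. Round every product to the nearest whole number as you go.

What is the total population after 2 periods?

After projecting period 1:
Births: 13700 × 0.13 = 1781
15–29: 12800 × 0.952 = 12186
30–44: 13100 × 0.95 = 12445
45–59: 13700 × 0.952 = 13042
60–74: 8200 × 0.912 = 7478
Giving 1781 / 12186 / 12445 / 13042 / 7478.
After projecting period 2:
Births: 12445 × 0.13 = 1618
15–29: 1781 × 0.952 = 1696
30–44: 12186 × 0.95 = 11577
45–59: 12445 × 0.952 = 11848
60–74: 13042 × 0.912 = 11894
Giving 1618 / 1696 / 11577 / 11848 / 11894.
Total after period 2: 1618 + 1696 + 11577 + 11848 + 11894 = 38633

38633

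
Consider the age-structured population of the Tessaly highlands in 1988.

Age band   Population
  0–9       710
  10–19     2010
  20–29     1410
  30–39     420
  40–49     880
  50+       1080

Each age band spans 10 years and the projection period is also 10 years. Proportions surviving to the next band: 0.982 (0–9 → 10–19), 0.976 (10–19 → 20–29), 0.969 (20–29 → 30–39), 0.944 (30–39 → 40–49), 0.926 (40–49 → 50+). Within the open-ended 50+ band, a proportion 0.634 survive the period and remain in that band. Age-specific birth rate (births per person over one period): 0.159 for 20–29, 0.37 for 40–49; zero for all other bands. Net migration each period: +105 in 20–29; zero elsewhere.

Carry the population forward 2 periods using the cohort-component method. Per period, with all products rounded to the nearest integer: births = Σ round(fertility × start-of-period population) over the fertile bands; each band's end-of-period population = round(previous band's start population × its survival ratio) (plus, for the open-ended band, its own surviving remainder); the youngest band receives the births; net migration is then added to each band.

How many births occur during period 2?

Numbering the bands 1..6 from youngest to oldest:
After projecting period 1:
Births: 1410 × 0.159 = 224, 880 × 0.37 = 326 ⇒ total 550
Band 2: 710 × 0.982 = 697
Band 3: 2010 × 0.976 = 1962
Band 4: 1410 × 0.969 = 1366
Band 5: 420 × 0.944 = 396
Band 6: 880 × 0.926 + 1080 × 0.634 = 815 + 685 = 1500
Net migration: Band 3 + 105 → 2067
Population now: 0–9=550, 10–19=697, 20–29=2067, 30–39=1366, 40–49=396, 50+=1500
After projecting period 2:
Births: 2067 × 0.159 = 329, 396 × 0.37 = 147 ⇒ total 476
Band 2: 550 × 0.982 = 540
Band 3: 697 × 0.976 = 680
Band 4: 2067 × 0.969 = 2003
Band 5: 1366 × 0.944 = 1290
Band 6: 396 × 0.926 + 1500 × 0.634 = 367 + 951 = 1318
Net migration: Band 3 + 105 → 785
Population now: 0–9=476, 10–19=540, 20–29=785, 30–39=2003, 40–49=1290, 50+=1318

476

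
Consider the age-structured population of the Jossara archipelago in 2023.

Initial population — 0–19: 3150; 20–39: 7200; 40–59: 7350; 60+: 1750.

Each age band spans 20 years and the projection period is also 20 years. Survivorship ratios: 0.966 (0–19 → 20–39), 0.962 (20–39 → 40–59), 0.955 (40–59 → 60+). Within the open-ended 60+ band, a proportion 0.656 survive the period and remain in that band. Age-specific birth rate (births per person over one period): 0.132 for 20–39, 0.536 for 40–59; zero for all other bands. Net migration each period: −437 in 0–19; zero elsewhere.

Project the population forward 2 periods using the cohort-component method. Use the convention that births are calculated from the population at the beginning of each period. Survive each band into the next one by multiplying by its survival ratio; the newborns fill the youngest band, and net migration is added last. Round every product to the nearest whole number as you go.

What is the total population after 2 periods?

(Groups numbered youngest = 1 to oldest = 4.)
— Period 1 —
Births: 7200 × 0.132 = 950 ; 7350 × 0.536 = 3940 ⇒ total 4890
Group 2: 3150 × 0.966 = 3043
Group 3: 7200 × 0.962 = 6926
Group 4: 7350 × 0.955 + 1750 × 0.656 = 7019 + 1148 = 8167
Net migration: Group 1 − 437 → 4453
→ [4453, 3043, 6926, 8167]
— Period 2 —
Births: 3043 × 0.132 = 402 ; 6926 × 0.536 = 3712 ⇒ total 4114
Group 2: 4453 × 0.966 = 4302
Group 3: 3043 × 0.962 = 2927
Group 4: 6926 × 0.955 + 8167 × 0.656 = 6614 + 5358 = 11972
Net migration: Group 1 − 437 → 3677
→ [3677, 4302, 2927, 11972]
Total after period 2: 3677 + 4302 + 2927 + 11972 = 22878

22878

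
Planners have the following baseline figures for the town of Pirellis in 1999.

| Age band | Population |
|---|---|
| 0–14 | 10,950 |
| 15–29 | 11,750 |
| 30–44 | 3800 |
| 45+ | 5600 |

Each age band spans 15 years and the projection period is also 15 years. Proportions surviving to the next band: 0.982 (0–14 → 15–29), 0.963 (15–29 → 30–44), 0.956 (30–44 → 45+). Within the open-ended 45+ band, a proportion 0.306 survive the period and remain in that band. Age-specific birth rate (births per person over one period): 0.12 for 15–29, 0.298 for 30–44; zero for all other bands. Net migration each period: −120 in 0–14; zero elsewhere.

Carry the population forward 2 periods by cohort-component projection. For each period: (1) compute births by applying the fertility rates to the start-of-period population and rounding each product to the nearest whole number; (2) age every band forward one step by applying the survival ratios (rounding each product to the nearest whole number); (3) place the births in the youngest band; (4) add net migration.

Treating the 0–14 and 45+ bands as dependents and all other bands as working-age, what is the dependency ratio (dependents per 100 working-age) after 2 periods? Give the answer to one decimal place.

133.5

— Period 1 —
Births: 11750 * 0.12 = 1410 ; 3800 * 0.298 = 1132 — total 2542
15–29: 10950 * 0.982 = 10753
30–44: 11750 * 0.963 = 11315
45+: 3800 * 0.956 + 5600 * 0.306 = 3633 + 1714 = 5347
Net migration: 0–14 − 120 → 2422
Population now: 0–14=2422, 15–29=10753, 30–44=11315, 45+=5347
— Period 2 —
Births: 10753 * 0.12 = 1290 ; 11315 * 0.298 = 3372 — total 4662
15–29: 2422 * 0.982 = 2378
30–44: 10753 * 0.963 = 10355
45+: 11315 * 0.956 + 5347 * 0.306 = 10817 + 1636 = 12453
Net migration: 0–14 − 120 → 4542
Population now: 0–14=4542, 15–29=2378, 30–44=10355, 45+=12453
Dependents (band 0–14 + band 45+) = 4542 + 12453 = 16995; working-age = 12733; ratio = 16995/12733 × 100 = 133.5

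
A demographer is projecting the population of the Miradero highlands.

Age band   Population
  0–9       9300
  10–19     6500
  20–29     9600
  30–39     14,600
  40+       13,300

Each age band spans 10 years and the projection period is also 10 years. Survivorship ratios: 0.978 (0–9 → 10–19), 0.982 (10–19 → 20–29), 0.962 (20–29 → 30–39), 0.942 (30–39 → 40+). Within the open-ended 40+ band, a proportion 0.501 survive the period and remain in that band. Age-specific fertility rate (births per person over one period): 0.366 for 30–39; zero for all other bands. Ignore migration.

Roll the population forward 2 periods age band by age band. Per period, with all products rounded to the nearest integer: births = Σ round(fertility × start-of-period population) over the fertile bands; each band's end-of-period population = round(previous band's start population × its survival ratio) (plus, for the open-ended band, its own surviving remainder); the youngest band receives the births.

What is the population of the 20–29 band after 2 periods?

8931

[period 1]
Births: 14600 × 0.366 = 5344
10–19: 9300 × 0.978 = 9095
20–29: 6500 × 0.982 = 6383
30–39: 9600 × 0.962 = 9235
40+: 14600 × 0.942 + 13300 × 0.501 = 13753 + 6663 = 20416
Giving 5344 / 9095 / 6383 / 9235 / 20416.
[period 2]
Births: 9235 × 0.366 = 3380
10–19: 5344 × 0.978 = 5226
20–29: 9095 × 0.982 = 8931
30–39: 6383 × 0.962 = 6140
40+: 9235 × 0.942 + 20416 × 0.501 = 8699 + 10228 = 18927
Giving 3380 / 5226 / 8931 / 6140 / 18927.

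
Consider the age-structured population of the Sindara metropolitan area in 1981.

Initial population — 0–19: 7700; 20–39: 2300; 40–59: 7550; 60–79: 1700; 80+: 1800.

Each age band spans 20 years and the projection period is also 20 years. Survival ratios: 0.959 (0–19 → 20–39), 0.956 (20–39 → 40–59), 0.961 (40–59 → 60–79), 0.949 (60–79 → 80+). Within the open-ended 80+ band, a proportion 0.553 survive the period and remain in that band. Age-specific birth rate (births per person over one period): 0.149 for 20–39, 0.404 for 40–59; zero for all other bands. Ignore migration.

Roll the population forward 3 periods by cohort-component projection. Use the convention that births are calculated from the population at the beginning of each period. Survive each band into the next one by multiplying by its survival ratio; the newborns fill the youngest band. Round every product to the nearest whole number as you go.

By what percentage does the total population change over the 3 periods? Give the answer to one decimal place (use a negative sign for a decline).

— Period 1 —
Births: 2300 × 0.149 = 343 ; 7550 × 0.404 = 3050 — total 3393
20–39: 7700 × 0.959 = 7384
40–59: 2300 × 0.956 = 2199
60–79: 7550 × 0.961 = 7256
80+: 1700 × 0.949 + 1800 × 0.553 = 1613 + 995 = 2608
Giving 3393 / 7384 / 2199 / 7256 / 2608.
— Period 2 —
Births: 7384 × 0.149 = 1100 ; 2199 × 0.404 = 888 — total 1988
20–39: 3393 × 0.959 = 3254
40–59: 7384 × 0.956 = 7059
60–79: 2199 × 0.961 = 2113
80+: 7256 × 0.949 + 2608 × 0.553 = 6886 + 1442 = 8328
Giving 1988 / 3254 / 7059 / 2113 / 8328.
— Period 3 —
Births: 3254 × 0.149 = 485 ; 7059 × 0.404 = 2852 — total 3337
20–39: 1988 × 0.959 = 1906
40–59: 3254 × 0.956 = 3111
60–79: 7059 × 0.961 = 6784
80+: 2113 × 0.949 + 8328 × 0.553 = 2005 + 4605 = 6610
Giving 3337 / 1906 / 3111 / 6784 / 6610.
Total: 21050 → 21748; change = 698; percentage change = 3.3%

3.3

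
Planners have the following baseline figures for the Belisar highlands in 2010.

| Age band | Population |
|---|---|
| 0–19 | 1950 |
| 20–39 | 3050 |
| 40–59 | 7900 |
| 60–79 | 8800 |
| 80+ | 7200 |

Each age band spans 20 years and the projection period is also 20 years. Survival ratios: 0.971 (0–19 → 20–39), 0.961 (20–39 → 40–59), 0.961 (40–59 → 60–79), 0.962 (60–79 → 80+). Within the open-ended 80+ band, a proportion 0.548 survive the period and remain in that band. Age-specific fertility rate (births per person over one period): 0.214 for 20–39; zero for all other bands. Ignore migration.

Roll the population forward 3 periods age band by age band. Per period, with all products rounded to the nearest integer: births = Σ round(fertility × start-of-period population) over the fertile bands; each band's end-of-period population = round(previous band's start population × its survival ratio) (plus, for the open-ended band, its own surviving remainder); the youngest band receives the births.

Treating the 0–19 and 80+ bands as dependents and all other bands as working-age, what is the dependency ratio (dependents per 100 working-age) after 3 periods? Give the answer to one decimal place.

384.6

(Groups numbered youngest = 1 to oldest = 5.)
Period 1:
Births: 3050 * 0.214 = 653
Group 2: 1950 * 0.971 = 1893
Group 3: 3050 * 0.961 = 2931
Group 4: 7900 * 0.961 = 7592
Group 5: 8800 * 0.962 + 7200 * 0.548 = 8466 + 3946 = 12412
→ [653, 1893, 2931, 7592, 12412]
Period 2:
Births: 1893 * 0.214 = 405
Group 2: 653 * 0.971 = 634
Group 3: 1893 * 0.961 = 1819
Group 4: 2931 * 0.961 = 2817
Group 5: 7592 * 0.962 + 12412 * 0.548 = 7304 + 6802 = 14106
→ [405, 634, 1819, 2817, 14106]
Period 3:
Births: 634 * 0.214 = 136
Group 2: 405 * 0.971 = 393
Group 3: 634 * 0.961 = 609
Group 4: 1819 * 0.961 = 1748
Group 5: 2817 * 0.962 + 14106 * 0.548 = 2710 + 7730 = 10440
→ [136, 393, 609, 1748, 10440]
Dependents (band 0–19 + band 80+) = 136 + 10440 = 10576; working-age = 2750; ratio = 10576/2750 × 100 = 384.6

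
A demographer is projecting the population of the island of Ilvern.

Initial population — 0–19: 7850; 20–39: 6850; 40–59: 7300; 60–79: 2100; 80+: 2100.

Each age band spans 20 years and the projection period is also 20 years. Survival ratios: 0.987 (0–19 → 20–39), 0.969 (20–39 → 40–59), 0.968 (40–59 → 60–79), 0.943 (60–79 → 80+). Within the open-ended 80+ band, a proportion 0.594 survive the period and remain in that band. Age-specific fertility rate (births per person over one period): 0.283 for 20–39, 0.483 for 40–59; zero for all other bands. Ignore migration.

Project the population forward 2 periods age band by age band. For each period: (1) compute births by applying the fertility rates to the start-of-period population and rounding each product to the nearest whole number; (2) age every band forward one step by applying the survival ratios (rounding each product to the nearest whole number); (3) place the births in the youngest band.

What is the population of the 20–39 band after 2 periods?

Numbering the groups 1..5 from youngest to oldest:
After projecting period 1:
Births: 6850 * 0.283 = 1939 ; 7300 * 0.483 = 3526 ⇒ total 5465
Group 2: 7850 * 0.987 = 7748
Group 3: 6850 * 0.969 = 6638
Group 4: 7300 * 0.968 = 7066
Group 5: 2100 * 0.943 + 2100 * 0.594 = 1980 + 1247 = 3227
End of period: [5465, 7748, 6638, 7066, 3227]
After projecting period 2:
Births: 7748 * 0.283 = 2193 ; 6638 * 0.483 = 3206 ⇒ total 5399
Group 2: 5465 * 0.987 = 5394
Group 3: 7748 * 0.969 = 7508
Group 4: 6638 * 0.968 = 6426
Group 5: 7066 * 0.943 + 3227 * 0.594 = 6663 + 1917 = 8580
End of period: [5399, 5394, 7508, 6426, 8580]

5394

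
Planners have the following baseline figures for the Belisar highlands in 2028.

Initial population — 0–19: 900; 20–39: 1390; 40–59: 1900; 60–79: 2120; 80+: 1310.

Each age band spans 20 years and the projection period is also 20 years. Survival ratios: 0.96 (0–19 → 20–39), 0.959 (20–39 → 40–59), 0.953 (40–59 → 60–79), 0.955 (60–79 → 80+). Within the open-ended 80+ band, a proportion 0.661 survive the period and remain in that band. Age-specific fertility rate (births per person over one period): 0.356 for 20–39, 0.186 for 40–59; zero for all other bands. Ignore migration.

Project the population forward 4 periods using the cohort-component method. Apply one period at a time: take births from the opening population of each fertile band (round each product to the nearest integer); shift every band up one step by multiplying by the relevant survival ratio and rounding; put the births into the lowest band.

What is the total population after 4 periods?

Period 1:
Births: 1390 × 0.356 = 495  |  1900 × 0.186 = 353 — total 848
20–39: 900 × 0.96 = 864
40–59: 1390 × 0.959 = 1333
60–79: 1900 × 0.953 = 1811
80+: 2120 × 0.955 + 1310 × 0.661 = 2025 + 866 = 2891
Giving 848 / 864 / 1333 / 1811 / 2891.
Period 2:
Births: 864 × 0.356 = 308  |  1333 × 0.186 = 248 — total 556
20–39: 848 × 0.96 = 814
40–59: 864 × 0.959 = 829
60–79: 1333 × 0.953 = 1270
80+: 1811 × 0.955 + 2891 × 0.661 = 1730 + 1911 = 3641
Giving 556 / 814 / 829 / 1270 / 3641.
Period 3:
Births: 814 × 0.356 = 290  |  829 × 0.186 = 154 — total 444
20–39: 556 × 0.96 = 534
40–59: 814 × 0.959 = 781
60–79: 829 × 0.953 = 790
80+: 1270 × 0.955 + 3641 × 0.661 = 1213 + 2407 = 3620
Giving 444 / 534 / 781 / 790 / 3620.
Period 4:
Births: 534 × 0.356 = 190  |  781 × 0.186 = 145 — total 335
20–39: 444 × 0.96 = 426
40–59: 534 × 0.959 = 512
60–79: 781 × 0.953 = 744
80+: 790 × 0.955 + 3620 × 0.661 = 754 + 2393 = 3147
Giving 335 / 426 / 512 / 744 / 3147.
Total after period 4: 335 + 426 + 512 + 744 + 3147 = 5164

5164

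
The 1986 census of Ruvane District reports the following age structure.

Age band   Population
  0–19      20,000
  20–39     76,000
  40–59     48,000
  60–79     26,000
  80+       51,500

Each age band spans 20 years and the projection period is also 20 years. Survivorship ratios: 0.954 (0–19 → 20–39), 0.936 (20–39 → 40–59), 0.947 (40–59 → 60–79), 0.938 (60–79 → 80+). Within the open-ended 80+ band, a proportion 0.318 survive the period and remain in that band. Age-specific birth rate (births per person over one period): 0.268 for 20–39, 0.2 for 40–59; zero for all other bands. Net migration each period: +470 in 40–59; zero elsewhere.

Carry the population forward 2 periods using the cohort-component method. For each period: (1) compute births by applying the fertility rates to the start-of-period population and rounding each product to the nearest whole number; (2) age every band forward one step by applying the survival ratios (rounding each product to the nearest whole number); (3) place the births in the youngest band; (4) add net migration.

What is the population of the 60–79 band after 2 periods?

Let group 1 be 0–19 through group 5 = 80+.
Period 1:
Births: 76000 * 0.268 = 20368 ; 48000 * 0.2 = 9600 ⇒ total 29968
Group 2: 20000 * 0.954 = 19080
Group 3: 76000 * 0.936 = 71136
Group 4: 48000 * 0.947 = 45456
Group 5: 26000 * 0.938 + 51500 * 0.318 = 24388 + 16377 = 40765
Net migration: Group 3 + 470 → 71606
Giving 29968 / 19080 / 71606 / 45456 / 40765.
Period 2:
Births: 19080 * 0.268 = 5113 ; 71606 * 0.2 = 14321 ⇒ total 19434
Group 2: 29968 * 0.954 = 28589
Group 3: 19080 * 0.936 = 17859
Group 4: 71606 * 0.947 = 67811
Group 5: 45456 * 0.938 + 40765 * 0.318 = 42638 + 12963 = 55601
Net migration: Group 3 + 470 → 18329
Giving 19434 / 28589 / 18329 / 67811 / 55601.

67811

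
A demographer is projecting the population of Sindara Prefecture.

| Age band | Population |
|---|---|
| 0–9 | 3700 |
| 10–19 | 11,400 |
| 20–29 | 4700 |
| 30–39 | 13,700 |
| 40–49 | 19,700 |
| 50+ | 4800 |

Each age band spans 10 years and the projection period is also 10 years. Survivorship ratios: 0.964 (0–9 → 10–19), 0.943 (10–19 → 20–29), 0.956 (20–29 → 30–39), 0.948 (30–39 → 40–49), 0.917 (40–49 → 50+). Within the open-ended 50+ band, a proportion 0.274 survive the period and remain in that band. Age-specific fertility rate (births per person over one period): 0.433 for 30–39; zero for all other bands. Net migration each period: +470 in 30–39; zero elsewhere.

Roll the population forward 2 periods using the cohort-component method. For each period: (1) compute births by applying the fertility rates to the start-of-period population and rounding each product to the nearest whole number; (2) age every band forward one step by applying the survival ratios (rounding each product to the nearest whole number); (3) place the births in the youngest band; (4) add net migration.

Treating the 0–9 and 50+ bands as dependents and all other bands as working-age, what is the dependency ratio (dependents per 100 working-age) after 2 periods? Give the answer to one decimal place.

— Period 1 —
Births: 13700 × 0.433 = 5932
10–19: 3700 × 0.964 = 3567
20–29: 11400 × 0.943 = 10750
30–39: 4700 × 0.956 = 4493
40–49: 13700 × 0.948 = 12988
50+: 19700 × 0.917 + 4800 × 0.274 = 18065 + 1315 = 19380
Net migration: 30–39 + 470 → 4963
→ [5932, 3567, 10750, 4963, 12988, 19380]
— Period 2 —
Births: 4963 × 0.433 = 2149
10–19: 5932 × 0.964 = 5718
20–29: 3567 × 0.943 = 3364
30–39: 10750 × 0.956 = 10277
40–49: 4963 × 0.948 = 4705
50+: 12988 × 0.917 + 19380 × 0.274 = 11910 + 5310 = 17220
Net migration: 30–39 + 470 → 10747
→ [2149, 5718, 3364, 10747, 4705, 17220]
Dependents (band 0–9 + band 50+) = 2149 + 17220 = 19369; working-age = 24534; ratio = 19369/24534 × 100 = 78.9

78.9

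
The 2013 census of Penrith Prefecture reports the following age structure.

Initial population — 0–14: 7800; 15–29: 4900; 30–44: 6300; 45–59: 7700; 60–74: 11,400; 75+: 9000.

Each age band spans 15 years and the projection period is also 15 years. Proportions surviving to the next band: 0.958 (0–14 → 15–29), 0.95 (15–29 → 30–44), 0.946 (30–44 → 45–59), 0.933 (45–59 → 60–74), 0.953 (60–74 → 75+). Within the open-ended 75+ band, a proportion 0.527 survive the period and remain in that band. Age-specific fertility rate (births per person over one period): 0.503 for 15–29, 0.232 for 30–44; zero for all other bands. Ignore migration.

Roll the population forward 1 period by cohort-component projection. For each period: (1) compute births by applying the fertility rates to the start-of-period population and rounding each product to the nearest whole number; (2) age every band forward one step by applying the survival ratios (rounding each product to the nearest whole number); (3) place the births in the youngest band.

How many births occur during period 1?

3927

[period 1]
Births: 4900 × 0.503 = 2465, 6300 × 0.232 = 1462 ⇒ total 3927
15–29: 7800 × 0.958 = 7472
30–44: 4900 × 0.95 = 4655
45–59: 6300 × 0.946 = 5960
60–74: 7700 × 0.933 = 7184
75+: 11400 × 0.953 + 9000 × 0.527 = 10864 + 4743 = 15607
Population now: 0–14=3927, 15–29=7472, 30–44=4655, 45–59=5960, 60–74=7184, 75+=15607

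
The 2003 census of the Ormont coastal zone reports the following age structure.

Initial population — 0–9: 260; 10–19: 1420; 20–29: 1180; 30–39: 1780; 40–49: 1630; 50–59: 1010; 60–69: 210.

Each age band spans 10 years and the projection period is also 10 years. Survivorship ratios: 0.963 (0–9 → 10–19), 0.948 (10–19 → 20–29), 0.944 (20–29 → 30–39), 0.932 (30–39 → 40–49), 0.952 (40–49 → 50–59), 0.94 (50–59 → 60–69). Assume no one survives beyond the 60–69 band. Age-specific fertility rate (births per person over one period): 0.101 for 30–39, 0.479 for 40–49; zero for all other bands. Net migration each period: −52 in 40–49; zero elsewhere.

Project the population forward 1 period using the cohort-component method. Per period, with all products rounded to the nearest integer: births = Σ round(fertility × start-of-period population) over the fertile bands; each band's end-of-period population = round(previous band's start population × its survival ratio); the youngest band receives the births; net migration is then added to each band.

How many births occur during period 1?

[period 1]
Births: 1780 * 0.101 = 180 ; 1630 * 0.479 = 781 — total 961
10–19: 260 * 0.963 = 250
20–29: 1420 * 0.948 = 1346
30–39: 1180 * 0.944 = 1114
40–49: 1780 * 0.932 = 1659
50–59: 1630 * 0.952 = 1552
60–69: 1010 * 0.94 = 949
Net migration: 40–49 − 52 → 1607
→ [961, 250, 1346, 1114, 1607, 1552, 949]

961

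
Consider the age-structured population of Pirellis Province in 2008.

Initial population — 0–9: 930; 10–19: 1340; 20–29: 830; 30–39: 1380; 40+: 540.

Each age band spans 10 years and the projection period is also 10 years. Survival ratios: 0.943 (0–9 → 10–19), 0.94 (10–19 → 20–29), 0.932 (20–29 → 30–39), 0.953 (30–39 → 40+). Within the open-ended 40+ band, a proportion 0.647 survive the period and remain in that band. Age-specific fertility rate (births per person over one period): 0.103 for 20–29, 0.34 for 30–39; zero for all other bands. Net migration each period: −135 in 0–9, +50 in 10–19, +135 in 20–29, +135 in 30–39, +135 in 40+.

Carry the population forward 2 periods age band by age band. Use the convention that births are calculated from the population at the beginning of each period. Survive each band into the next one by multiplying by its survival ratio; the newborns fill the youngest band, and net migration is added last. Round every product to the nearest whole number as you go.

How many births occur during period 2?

453

Numbering the bands 1..5 from youngest to oldest:
— Period 1 —
Births: 830 × 0.103 = 85 ; 1380 × 0.34 = 469 ⇒ total 554
Band 2: 930 × 0.943 = 877
Band 3: 1340 × 0.94 = 1260
Band 4: 830 × 0.932 = 774
Band 5: 1380 × 0.953 + 540 × 0.647 = 1315 + 349 = 1664
Net migration: Band 1 − 135 → 419; Band 2 + 50 → 927; Band 3 + 135 → 1395; Band 4 + 135 → 909; Band 5 + 135 → 1799
Population now: 0–9=419, 10–19=927, 20–29=1395, 30–39=909, 40+=1799
— Period 2 —
Births: 1395 × 0.103 = 144 ; 909 × 0.34 = 309 ⇒ total 453
Band 2: 419 × 0.943 = 395
Band 3: 927 × 0.94 = 871
Band 4: 1395 × 0.932 = 1300
Band 5: 909 × 0.953 + 1799 × 0.647 = 866 + 1164 = 2030
Net migration: Band 1 − 135 → 318; Band 2 + 50 → 445; Band 3 + 135 → 1006; Band 4 + 135 → 1435; Band 5 + 135 → 2165
Population now: 0–9=318, 10–19=445, 20–29=1006, 30–39=1435, 40+=2165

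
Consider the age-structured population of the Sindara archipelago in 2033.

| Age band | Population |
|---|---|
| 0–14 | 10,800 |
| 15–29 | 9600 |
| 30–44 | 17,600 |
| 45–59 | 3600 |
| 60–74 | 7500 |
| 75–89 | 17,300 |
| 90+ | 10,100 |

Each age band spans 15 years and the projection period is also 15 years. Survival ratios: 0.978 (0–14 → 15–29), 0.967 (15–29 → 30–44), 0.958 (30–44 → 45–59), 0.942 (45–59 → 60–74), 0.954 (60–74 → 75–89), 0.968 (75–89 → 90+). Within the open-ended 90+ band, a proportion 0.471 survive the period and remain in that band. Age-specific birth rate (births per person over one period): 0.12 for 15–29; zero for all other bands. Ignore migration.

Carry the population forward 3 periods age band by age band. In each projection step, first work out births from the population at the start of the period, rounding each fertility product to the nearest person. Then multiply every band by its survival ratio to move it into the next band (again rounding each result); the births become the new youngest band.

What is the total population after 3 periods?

46940

Numbering the groups 1..7 from youngest to oldest:
After projecting period 1:
Births: 9600 × 0.12 = 1152
Group 2: 10800 × 0.978 = 10562
Group 3: 9600 × 0.967 = 9283
Group 4: 17600 × 0.958 = 16861
Group 5: 3600 × 0.942 = 3391
Group 6: 7500 × 0.954 = 7155
Group 7: 17300 × 0.968 + 10100 × 0.471 = 16746 + 4757 = 21503
→ [1152, 10562, 9283, 16861, 3391, 7155, 21503]
After projecting period 2:
Births: 10562 × 0.12 = 1267
Group 2: 1152 × 0.978 = 1127
Group 3: 10562 × 0.967 = 10213
Group 4: 9283 × 0.958 = 8893
Group 5: 16861 × 0.942 = 15883
Group 6: 3391 × 0.954 = 3235
Group 7: 7155 × 0.968 + 21503 × 0.471 = 6926 + 10128 = 17054
→ [1267, 1127, 10213, 8893, 15883, 3235, 17054]
After projecting period 3:
Births: 1127 × 0.12 = 135
Group 2: 1267 × 0.978 = 1239
Group 3: 1127 × 0.967 = 1090
Group 4: 10213 × 0.958 = 9784
Group 5: 8893 × 0.942 = 8377
Group 6: 15883 × 0.954 = 15152
Group 7: 3235 × 0.968 + 17054 × 0.471 = 3131 + 8032 = 11163
→ [135, 1239, 1090, 9784, 8377, 15152, 11163]
Total after period 3: 135 + 1239 + 1090 + 9784 + 8377 + 15152 + 11163 = 46940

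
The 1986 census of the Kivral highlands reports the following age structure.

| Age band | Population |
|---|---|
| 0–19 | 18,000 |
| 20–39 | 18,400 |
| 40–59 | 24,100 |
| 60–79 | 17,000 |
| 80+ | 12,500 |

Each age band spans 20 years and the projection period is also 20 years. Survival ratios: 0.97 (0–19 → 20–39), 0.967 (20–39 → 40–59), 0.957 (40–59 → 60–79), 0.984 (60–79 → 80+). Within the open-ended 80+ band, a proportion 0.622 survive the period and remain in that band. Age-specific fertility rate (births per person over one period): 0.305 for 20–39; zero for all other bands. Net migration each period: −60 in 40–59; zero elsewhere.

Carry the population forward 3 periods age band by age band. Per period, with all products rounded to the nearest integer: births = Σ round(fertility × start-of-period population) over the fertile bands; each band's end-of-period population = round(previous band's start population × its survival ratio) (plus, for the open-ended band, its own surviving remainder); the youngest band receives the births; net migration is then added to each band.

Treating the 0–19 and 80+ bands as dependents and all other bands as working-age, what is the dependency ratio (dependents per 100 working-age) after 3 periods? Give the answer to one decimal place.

Numbering the bands 1..5 from youngest to oldest:
Period 1.
Births: 18400 × 0.305 = 5612
Band 2: 18000 × 0.97 = 17460
Band 3: 18400 × 0.967 = 17793
Band 4: 24100 × 0.957 = 23064
Band 5: 17000 × 0.984 + 12500 × 0.622 = 16728 + 7775 = 24503
Net migration: Band 3 − 60 → 17733
→ [5612, 17460, 17733, 23064, 24503]
Period 2.
Births: 17460 × 0.305 = 5325
Band 2: 5612 × 0.97 = 5444
Band 3: 17460 × 0.967 = 16884
Band 4: 17733 × 0.957 = 16970
Band 5: 23064 × 0.984 + 24503 × 0.622 = 22695 + 15241 = 37936
Net migration: Band 3 − 60 → 16824
→ [5325, 5444, 16824, 16970, 37936]
Period 3.
Births: 5444 × 0.305 = 1660
Band 2: 5325 × 0.97 = 5165
Band 3: 5444 × 0.967 = 5264
Band 4: 16824 × 0.957 = 16101
Band 5: 16970 × 0.984 + 37936 × 0.622 = 16698 + 23596 = 40294
Net migration: Band 3 − 60 → 5204
→ [1660, 5165, 5204, 16101, 40294]
Dependents (band 0–19 + band 80+) = 1660 + 40294 = 41954; working-age = 26470; ratio = 41954/26470 × 100 = 158.5

158.5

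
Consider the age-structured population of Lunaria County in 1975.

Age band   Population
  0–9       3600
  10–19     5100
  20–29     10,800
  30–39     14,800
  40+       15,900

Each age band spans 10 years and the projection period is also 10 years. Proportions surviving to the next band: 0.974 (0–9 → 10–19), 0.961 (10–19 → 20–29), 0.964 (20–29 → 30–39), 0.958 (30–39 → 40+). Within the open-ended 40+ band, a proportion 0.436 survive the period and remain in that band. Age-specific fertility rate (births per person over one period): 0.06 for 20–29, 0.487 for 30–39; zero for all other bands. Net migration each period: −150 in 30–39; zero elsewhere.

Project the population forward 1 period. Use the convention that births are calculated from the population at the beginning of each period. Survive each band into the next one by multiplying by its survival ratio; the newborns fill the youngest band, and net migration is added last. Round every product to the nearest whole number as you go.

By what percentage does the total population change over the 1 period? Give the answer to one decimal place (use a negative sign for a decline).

Numbering the groups 1..5 from youngest to oldest:
Period 1.
Births: 10800 × 0.06 = 648, 14800 × 0.487 = 7208 — total 7856
Group 2: 3600 × 0.974 = 3506
Group 3: 5100 × 0.961 = 4901
Group 4: 10800 × 0.964 = 10411
Group 5: 14800 × 0.958 + 15900 × 0.436 = 14178 + 6932 = 21110
Net migration: Group 4 − 150 → 10261
→ [7856, 3506, 4901, 10261, 21110]
Total: 50200 → 47634; change = -2566; percentage change = -5.1%

-5.1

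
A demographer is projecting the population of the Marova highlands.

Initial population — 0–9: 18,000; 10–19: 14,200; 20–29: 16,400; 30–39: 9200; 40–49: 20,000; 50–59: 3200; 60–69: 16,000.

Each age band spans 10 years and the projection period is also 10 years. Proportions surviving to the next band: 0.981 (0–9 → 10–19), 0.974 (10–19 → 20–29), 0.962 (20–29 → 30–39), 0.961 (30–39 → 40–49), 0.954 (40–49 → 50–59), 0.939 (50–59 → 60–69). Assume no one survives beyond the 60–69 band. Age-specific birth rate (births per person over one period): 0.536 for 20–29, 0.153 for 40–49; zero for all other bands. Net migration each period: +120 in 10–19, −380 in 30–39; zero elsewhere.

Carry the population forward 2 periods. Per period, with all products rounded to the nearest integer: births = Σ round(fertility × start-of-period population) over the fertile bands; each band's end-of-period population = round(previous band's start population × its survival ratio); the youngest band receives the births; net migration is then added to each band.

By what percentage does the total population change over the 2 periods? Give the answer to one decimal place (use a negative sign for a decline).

-5.3

(Groups numbered youngest = 1 to oldest = 7.)
— Period 1 —
Births: 16400 × 0.536 = 8790, 20000 × 0.153 = 3060 → 11850
Group 2: 18000 × 0.981 = 17658
Group 3: 14200 × 0.974 = 13831
Group 4: 16400 × 0.962 = 15777
Group 5: 9200 × 0.961 = 8841
Group 6: 20000 × 0.954 = 19080
Group 7: 3200 × 0.939 = 3005
Net migration: Group 2 + 120 → 17778; Group 4 − 380 → 15397
→ [11850, 17778, 13831, 15397, 8841, 19080, 3005]
— Period 2 —
Births: 13831 × 0.536 = 7413, 8841 × 0.153 = 1353 → 8766
Group 2: 11850 × 0.981 = 11625
Group 3: 17778 × 0.974 = 17316
Group 4: 13831 × 0.962 = 13305
Group 5: 15397 × 0.961 = 14797
Group 6: 8841 × 0.954 = 8434
Group 7: 19080 × 0.939 = 17916
Net migration: Group 2 + 120 → 11745; Group 4 − 380 → 12925
→ [8766, 11745, 17316, 12925, 14797, 8434, 17916]
Total: 97000 → 91899; change = -5101; percentage change = -5.3%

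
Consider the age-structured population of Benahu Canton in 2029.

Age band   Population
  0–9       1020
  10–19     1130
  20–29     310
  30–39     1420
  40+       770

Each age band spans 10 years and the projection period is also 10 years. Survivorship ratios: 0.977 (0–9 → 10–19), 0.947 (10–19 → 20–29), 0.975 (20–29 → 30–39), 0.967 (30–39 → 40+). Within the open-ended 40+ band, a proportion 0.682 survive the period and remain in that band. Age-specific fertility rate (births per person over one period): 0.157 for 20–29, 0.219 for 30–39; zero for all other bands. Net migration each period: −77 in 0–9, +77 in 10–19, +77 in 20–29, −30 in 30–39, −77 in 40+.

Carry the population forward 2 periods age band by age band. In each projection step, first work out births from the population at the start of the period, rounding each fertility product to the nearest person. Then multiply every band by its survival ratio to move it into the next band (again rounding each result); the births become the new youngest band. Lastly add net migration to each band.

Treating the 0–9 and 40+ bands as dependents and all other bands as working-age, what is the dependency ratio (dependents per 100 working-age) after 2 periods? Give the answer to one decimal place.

62.8

(Bands numbered youngest = 1 to oldest = 5.)
After projecting period 1:
Births: 310 × 0.157 = 49, 1420 × 0.219 = 311 → 360
Band 2: 1020 × 0.977 = 997
Band 3: 1130 × 0.947 = 1070
Band 4: 310 × 0.975 = 302
Band 5: 1420 × 0.967 + 770 × 0.682 = 1373 + 525 = 1898
Net migration: Band 1 − 77 → 283; Band 2 + 77 → 1074; Band 3 + 77 → 1147; Band 4 − 30 → 272; Band 5 − 77 → 1821
→ [283, 1074, 1147, 272, 1821]
After projecting period 2:
Births: 1147 × 0.157 = 180, 272 × 0.219 = 60 → 240
Band 2: 283 × 0.977 = 276
Band 3: 1074 × 0.947 = 1017
Band 4: 1147 × 0.975 = 1118
Band 5: 272 × 0.967 + 1821 × 0.682 = 263 + 1242 = 1505
Net migration: Band 1 − 77 → 163; Band 2 + 77 → 353; Band 3 + 77 → 1094; Band 4 − 30 → 1088; Band 5 − 77 → 1428
→ [163, 353, 1094, 1088, 1428]
Dependents (band 0–9 + band 40+) = 163 + 1428 = 1591; working-age = 2535; ratio = 1591/2535 × 100 = 62.8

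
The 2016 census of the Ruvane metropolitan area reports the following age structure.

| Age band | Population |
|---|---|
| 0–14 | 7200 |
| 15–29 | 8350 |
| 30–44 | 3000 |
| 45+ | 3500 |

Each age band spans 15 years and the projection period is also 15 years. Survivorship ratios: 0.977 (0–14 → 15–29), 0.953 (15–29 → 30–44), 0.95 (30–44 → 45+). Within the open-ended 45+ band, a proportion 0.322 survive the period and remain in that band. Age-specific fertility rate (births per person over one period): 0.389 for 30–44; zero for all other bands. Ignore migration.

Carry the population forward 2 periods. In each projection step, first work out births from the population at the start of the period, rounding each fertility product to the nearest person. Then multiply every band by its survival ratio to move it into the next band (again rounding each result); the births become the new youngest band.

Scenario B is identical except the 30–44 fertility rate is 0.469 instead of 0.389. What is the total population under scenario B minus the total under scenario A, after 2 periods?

871

Call the bands 1 to 4, youngest first.
[period 1]
Births: 3000 × 0.389 = 1167
Band 2: 7200 × 0.977 = 7034
Band 3: 8350 × 0.953 = 7958
Band 4: 3000 × 0.95 + 3500 × 0.322 = 2850 + 1127 = 3977
Giving 1167 / 7034 / 7958 / 3977.
[period 2]
Births: 7958 × 0.389 = 3096
Band 2: 1167 × 0.977 = 1140
Band 3: 7034 × 0.953 = 6703
Band 4: 7958 × 0.95 + 3977 × 0.322 = 7560 + 1281 = 8841
Giving 3096 / 1140 / 6703 / 8841.
Scenario A total after 2 periods: 19780
Scenario B projection —
[period 1]
Births: 3000 × 0.469 = 1407
Band 2: 7200 × 0.977 = 7034
Band 3: 8350 × 0.953 = 7958
Band 4: 3000 × 0.95 + 3500 × 0.322 = 2850 + 1127 = 3977
Giving 1407 / 7034 / 7958 / 3977.
[period 2]
Births: 7958 × 0.469 = 3732
Band 2: 1407 × 0.977 = 1375
Band 3: 7034 × 0.953 = 6703
Band 4: 7958 × 0.95 + 3977 × 0.322 = 7560 + 1281 = 8841
Giving 3732 / 1375 / 6703 / 8841.
Scenario B total after 2 periods: 20651
Difference B − A = 20651 − 19780 = 871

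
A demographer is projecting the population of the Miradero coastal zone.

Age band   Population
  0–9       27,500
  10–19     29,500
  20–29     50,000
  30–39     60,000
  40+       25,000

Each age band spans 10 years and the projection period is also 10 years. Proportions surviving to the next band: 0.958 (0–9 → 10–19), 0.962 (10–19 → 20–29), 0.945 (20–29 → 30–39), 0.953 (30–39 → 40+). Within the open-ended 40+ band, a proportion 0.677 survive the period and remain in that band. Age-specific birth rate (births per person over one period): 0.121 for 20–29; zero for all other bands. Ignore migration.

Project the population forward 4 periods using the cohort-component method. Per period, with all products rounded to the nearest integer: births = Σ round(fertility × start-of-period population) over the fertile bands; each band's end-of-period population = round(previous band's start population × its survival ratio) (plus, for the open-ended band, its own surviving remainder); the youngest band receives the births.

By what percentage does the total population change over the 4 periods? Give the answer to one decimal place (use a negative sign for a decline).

-50.1

(Bands numbered youngest = 1 to oldest = 5.)
Period 1.
Births: 50000 * 0.121 = 6050
Band 2: 27500 * 0.958 = 26345
Band 3: 29500 * 0.962 = 28379
Band 4: 50000 * 0.945 = 47250
Band 5: 60000 * 0.953 + 25000 * 0.677 = 57180 + 16925 = 74105
Giving 6050 / 26345 / 28379 / 47250 / 74105.
Period 2.
Births: 28379 * 0.121 = 3434
Band 2: 6050 * 0.958 = 5796
Band 3: 26345 * 0.962 = 25344
Band 4: 28379 * 0.945 = 26818
Band 5: 47250 * 0.953 + 74105 * 0.677 = 45029 + 50169 = 95198
Giving 3434 / 5796 / 25344 / 26818 / 95198.
Period 3.
Births: 25344 * 0.121 = 3067
Band 2: 3434 * 0.958 = 3290
Band 3: 5796 * 0.962 = 5576
Band 4: 25344 * 0.945 = 23950
Band 5: 26818 * 0.953 + 95198 * 0.677 = 25558 + 64449 = 90007
Giving 3067 / 3290 / 5576 / 23950 / 90007.
Period 4.
Births: 5576 * 0.121 = 675
Band 2: 3067 * 0.958 = 2938
Band 3: 3290 * 0.962 = 3165
Band 4: 5576 * 0.945 = 5269
Band 5: 23950 * 0.953 + 90007 * 0.677 = 22824 + 60935 = 83759
Giving 675 / 2938 / 3165 / 5269 / 83759.
Total: 192000 → 95806; change = -96194; percentage change = -50.1%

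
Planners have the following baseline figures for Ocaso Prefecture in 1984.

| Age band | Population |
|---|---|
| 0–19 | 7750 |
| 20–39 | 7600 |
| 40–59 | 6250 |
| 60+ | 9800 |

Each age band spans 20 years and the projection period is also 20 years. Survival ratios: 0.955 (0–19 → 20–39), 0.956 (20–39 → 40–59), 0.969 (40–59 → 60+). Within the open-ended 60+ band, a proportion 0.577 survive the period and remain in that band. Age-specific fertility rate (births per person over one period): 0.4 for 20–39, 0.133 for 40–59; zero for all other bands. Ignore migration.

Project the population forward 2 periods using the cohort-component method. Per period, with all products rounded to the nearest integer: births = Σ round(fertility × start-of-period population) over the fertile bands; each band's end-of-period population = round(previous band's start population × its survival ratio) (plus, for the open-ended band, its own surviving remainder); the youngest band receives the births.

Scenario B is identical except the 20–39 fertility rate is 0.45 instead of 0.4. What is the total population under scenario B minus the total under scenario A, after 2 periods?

733

Let group 1 be 0–19 through group 4 = 60+.
Period 1.
Births: 7600 * 0.4 = 3040, 6250 * 0.133 = 831 → 3871
Group 2: 7750 * 0.955 = 7401
Group 3: 7600 * 0.956 = 7266
Group 4: 6250 * 0.969 + 9800 * 0.577 = 6056 + 5655 = 11711
→ [3871, 7401, 7266, 11711]
Period 2.
Births: 7401 * 0.4 = 2960, 7266 * 0.133 = 966 → 3926
Group 2: 3871 * 0.955 = 3697
Group 3: 7401 * 0.956 = 7075
Group 4: 7266 * 0.969 + 11711 * 0.577 = 7041 + 6757 = 13798
→ [3926, 3697, 7075, 13798]
Scenario A total after 2 periods: 28496
Scenario B projection —
Period 1.
Births: 7600 * 0.45 = 3420, 6250 * 0.133 = 831 → 4251
Group 2: 7750 * 0.955 = 7401
Group 3: 7600 * 0.956 = 7266
Group 4: 6250 * 0.969 + 9800 * 0.577 = 6056 + 5655 = 11711
→ [4251, 7401, 7266, 11711]
Period 2.
Births: 7401 * 0.45 = 3330, 7266 * 0.133 = 966 → 4296
Group 2: 4251 * 0.955 = 4060
Group 3: 7401 * 0.956 = 7075
Group 4: 7266 * 0.969 + 11711 * 0.577 = 7041 + 6757 = 13798
→ [4296, 4060, 7075, 13798]
Scenario B total after 2 periods: 29229
Difference B − A = 29229 − 28496 = 733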